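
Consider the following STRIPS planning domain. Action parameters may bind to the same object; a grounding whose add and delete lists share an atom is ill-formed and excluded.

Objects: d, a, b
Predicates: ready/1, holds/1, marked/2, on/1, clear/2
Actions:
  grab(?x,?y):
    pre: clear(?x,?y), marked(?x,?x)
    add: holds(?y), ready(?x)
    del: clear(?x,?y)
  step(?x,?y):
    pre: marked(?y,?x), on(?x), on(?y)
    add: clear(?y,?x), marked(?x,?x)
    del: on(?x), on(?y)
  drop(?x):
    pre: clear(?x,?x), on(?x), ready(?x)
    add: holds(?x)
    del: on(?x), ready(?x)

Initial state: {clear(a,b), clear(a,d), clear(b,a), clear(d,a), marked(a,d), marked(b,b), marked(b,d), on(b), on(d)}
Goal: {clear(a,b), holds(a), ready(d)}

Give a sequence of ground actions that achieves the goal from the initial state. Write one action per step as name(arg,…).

1. step(d,b)  →  {clear(a,b), clear(a,d), clear(b,a), clear(b,d), clear(d,a), marked(a,d), marked(b,b), marked(b,d), marked(d,d)}
2. grab(d,a)  →  {clear(a,b), clear(a,d), clear(b,a), clear(b,d), holds(a), marked(a,d), marked(b,b), marked(b,d), marked(d,d), ready(d)}

step(d,b); grab(d,a)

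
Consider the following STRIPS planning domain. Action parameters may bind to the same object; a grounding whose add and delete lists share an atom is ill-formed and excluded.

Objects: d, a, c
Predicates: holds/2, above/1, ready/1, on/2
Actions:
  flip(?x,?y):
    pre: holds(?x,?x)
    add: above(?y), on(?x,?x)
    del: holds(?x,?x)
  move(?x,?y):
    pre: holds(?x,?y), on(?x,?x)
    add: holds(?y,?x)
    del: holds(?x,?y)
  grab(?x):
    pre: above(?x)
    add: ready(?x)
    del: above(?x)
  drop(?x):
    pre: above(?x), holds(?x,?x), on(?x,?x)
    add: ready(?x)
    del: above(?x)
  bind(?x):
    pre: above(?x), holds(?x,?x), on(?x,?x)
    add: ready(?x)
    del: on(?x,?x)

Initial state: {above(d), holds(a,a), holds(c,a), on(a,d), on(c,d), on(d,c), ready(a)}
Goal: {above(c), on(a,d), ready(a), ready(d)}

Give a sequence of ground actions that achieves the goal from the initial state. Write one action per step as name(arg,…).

flip(a,c); grab(d)

1. flip(a,c)  →  {above(c), above(d), holds(c,a), on(a,a), on(a,d), on(c,d), on(d,c), ready(a)}
2. grab(d)  →  {above(c), holds(c,a), on(a,a), on(a,d), on(c,d), on(d,c), ready(a), ready(d)}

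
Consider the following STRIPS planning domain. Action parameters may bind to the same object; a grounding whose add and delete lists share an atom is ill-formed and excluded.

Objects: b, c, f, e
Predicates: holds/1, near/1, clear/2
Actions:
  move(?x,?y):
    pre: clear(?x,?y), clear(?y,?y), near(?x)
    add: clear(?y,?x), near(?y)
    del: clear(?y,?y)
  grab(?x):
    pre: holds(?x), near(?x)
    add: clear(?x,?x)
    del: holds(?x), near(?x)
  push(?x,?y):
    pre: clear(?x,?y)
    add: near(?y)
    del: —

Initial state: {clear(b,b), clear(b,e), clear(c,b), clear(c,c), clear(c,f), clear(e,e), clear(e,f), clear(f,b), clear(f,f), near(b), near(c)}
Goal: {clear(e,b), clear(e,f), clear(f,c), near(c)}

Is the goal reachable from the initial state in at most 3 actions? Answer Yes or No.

1. move(b,e)  →  {clear(b,b), clear(b,e), clear(c,b), clear(c,c), clear(c,f), clear(e,b), clear(e,f), clear(f,b), clear(f,f), near(b), near(c), near(e)}
2. move(c,f)  →  {clear(b,b), clear(b,e), clear(c,b), clear(c,c), clear(c,f), clear(e,b), clear(e,f), clear(f,b), clear(f,c), near(b), near(c), near(e), near(f)}
optimal plan length = 2; 2 ≤ 3

Yes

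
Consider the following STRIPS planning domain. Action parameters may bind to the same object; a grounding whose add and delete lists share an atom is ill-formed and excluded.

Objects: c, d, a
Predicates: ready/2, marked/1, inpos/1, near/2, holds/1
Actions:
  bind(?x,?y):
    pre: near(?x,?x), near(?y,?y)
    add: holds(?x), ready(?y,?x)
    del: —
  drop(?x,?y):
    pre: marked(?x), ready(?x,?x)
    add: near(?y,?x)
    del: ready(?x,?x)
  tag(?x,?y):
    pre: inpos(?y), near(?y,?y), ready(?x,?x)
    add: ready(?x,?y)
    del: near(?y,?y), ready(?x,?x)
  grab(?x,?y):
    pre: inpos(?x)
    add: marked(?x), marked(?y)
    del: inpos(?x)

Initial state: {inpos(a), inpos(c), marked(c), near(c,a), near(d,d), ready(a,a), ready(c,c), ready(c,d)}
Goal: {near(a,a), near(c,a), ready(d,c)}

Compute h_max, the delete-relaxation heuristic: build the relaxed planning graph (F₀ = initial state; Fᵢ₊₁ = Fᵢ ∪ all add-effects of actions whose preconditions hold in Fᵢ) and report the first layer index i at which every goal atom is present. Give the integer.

2

F0 = init (8 atoms)
F1 = F0 ∪ {holds(d), marked(a), marked(d), near(a,c), near(c,c), near(d,c), ready(d,d)}  (15 atoms)
F2 = F1 ∪ {holds(c), near(a,a), near(a,d), near(c,d), near(d,a), ready(a,c), ready(d,c)}  (22 atoms)
goal ⊆ F2  ⇒  h_max = 2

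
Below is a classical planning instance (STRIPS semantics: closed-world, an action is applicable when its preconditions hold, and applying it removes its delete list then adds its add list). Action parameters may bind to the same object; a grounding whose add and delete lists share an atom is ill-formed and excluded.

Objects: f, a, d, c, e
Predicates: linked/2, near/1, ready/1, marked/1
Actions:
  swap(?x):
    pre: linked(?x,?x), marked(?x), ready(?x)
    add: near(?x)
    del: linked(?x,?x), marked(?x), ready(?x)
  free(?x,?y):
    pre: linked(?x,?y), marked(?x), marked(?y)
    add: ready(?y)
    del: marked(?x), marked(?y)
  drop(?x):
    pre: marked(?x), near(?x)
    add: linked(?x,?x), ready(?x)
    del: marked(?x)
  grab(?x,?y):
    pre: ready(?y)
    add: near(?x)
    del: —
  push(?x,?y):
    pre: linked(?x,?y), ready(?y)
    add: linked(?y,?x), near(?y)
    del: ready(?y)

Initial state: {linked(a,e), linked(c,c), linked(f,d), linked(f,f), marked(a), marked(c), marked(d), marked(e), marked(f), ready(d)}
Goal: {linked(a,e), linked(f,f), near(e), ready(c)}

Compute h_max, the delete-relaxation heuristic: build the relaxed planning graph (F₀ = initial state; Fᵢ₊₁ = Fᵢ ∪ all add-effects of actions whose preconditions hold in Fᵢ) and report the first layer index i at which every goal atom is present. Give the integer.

1

F0 = init (10 atoms)
F1 = F0 ∪ {linked(d,f), near(a), near(c), near(d), near(e), near(f), ready(c), ready(e), ready(f)}  (19 atoms)
goal ⊆ F1  ⇒  h_max = 1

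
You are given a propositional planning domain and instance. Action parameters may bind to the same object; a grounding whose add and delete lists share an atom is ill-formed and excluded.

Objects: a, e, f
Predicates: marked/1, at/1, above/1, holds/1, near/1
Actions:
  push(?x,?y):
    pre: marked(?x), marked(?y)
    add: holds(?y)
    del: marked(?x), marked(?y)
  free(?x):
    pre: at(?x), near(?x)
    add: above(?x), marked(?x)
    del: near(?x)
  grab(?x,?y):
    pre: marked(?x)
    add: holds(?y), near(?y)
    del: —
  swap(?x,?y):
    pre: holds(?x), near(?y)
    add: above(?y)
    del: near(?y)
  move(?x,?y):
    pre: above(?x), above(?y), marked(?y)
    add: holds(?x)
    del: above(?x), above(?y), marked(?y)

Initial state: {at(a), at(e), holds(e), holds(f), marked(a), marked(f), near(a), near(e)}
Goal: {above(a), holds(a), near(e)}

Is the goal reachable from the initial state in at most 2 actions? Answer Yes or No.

Yes

1. push(a,a)  →  {at(a), at(e), holds(a), holds(e), holds(f), marked(f), near(a), near(e)}
2. free(a)  →  {above(a), at(a), at(e), holds(a), holds(e), holds(f), marked(a), marked(f), near(e)}
optimal plan length = 2; 2 ≤ 2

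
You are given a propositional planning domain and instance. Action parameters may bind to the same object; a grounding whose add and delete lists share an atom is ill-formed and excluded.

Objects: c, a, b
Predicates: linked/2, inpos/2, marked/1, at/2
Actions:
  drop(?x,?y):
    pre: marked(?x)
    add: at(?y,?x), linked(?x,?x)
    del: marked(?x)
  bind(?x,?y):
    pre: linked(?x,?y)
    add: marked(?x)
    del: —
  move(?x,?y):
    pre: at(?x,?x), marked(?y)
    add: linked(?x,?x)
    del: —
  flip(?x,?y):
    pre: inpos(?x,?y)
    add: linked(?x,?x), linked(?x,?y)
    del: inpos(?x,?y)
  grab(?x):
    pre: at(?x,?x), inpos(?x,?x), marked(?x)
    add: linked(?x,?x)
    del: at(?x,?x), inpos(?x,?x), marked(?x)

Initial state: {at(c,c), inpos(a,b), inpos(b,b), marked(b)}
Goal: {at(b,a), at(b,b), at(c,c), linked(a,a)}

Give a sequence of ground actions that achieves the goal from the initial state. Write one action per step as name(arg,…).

drop(b,b); flip(a,b); bind(a,a); drop(a,b)

1. drop(b,b)  →  {at(b,b), at(c,c), inpos(a,b), inpos(b,b), linked(b,b)}
2. flip(a,b)  →  {at(b,b), at(c,c), inpos(b,b), linked(a,a), linked(a,b), linked(b,b)}
3. bind(a,a)  →  {at(b,b), at(c,c), inpos(b,b), linked(a,a), linked(a,b), linked(b,b), marked(a)}
4. drop(a,b)  →  {at(b,a), at(b,b), at(c,c), inpos(b,b), linked(a,a), linked(a,b), linked(b,b)}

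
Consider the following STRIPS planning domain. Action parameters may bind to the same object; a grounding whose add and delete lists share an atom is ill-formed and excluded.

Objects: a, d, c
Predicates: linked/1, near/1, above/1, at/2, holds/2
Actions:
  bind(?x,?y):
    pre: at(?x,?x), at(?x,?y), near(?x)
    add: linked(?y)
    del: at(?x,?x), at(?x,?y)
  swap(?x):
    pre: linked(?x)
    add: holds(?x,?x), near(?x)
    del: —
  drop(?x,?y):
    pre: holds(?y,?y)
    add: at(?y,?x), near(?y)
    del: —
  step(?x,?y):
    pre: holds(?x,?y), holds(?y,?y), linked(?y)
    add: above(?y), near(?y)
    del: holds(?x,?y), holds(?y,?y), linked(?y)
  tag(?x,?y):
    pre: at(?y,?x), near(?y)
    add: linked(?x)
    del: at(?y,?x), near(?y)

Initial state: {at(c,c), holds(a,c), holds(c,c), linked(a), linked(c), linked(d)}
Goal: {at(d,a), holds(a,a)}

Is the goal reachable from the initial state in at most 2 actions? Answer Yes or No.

1. swap(a)  →  {at(c,c), holds(a,a), holds(a,c), holds(c,c), linked(a), linked(c), linked(d), near(a)}
2. swap(d)  →  {at(c,c), holds(a,a), holds(a,c), holds(c,c), holds(d,d), linked(a), linked(c), linked(d), near(a), near(d)}
3. drop(a,d)  →  {at(c,c), at(d,a), holds(a,a), holds(a,c), holds(c,c), holds(d,d), linked(a), linked(c), linked(d), near(a), near(d)}
optimal plan length = 3; 3 > 2

No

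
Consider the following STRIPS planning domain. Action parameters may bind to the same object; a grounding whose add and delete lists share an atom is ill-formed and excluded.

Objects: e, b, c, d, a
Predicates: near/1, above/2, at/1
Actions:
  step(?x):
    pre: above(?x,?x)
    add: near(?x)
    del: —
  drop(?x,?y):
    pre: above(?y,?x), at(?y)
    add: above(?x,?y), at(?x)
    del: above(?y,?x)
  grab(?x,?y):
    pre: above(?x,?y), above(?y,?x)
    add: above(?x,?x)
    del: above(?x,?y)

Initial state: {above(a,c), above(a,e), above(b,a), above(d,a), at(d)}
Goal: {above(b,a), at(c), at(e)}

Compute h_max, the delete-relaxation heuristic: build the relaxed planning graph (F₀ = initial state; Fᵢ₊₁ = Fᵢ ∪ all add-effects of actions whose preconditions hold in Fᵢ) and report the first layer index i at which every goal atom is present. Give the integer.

2

F0 = init (5 atoms)
F1 = F0 ∪ {above(a,d), at(a)}  (7 atoms)
F2 = F1 ∪ {above(a,a), above(c,a), above(d,d), above(e,a), at(c), at(e)}  (13 atoms)
goal ⊆ F2  ⇒  h_max = 2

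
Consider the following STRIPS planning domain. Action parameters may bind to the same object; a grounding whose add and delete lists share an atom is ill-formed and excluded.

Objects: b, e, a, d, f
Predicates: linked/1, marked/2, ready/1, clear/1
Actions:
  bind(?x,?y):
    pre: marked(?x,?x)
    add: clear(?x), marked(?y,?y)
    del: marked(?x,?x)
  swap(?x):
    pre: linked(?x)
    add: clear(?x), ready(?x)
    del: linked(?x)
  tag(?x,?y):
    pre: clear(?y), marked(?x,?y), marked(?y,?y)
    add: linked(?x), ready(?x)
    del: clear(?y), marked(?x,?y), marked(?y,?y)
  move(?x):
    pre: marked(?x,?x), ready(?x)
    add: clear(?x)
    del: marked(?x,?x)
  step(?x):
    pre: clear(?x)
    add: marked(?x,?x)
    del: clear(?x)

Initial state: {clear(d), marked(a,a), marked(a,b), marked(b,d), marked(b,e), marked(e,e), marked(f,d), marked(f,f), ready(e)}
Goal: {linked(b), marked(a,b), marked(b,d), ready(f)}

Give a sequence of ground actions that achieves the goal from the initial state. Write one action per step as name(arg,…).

1. bind(e,d)  →  {clear(d), clear(e), marked(a,a), marked(a,b), marked(b,d), marked(b,e), marked(d,d), marked(f,d), marked(f,f), ready(e)}
2. bind(a,e)  →  {clear(a), clear(d), clear(e), marked(a,b), marked(b,d), marked(b,e), marked(d,d), marked(e,e), marked(f,d), marked(f,f), ready(e)}
3. tag(b,e)  →  {clear(a), clear(d), linked(b), marked(a,b), marked(b,d), marked(d,d), marked(f,d), marked(f,f), ready(b), ready(e)}
4. tag(f,d)  →  {clear(a), linked(b), linked(f), marked(a,b), marked(b,d), marked(f,f), ready(b), ready(e), ready(f)}

bind(e,d); bind(a,e); tag(b,e); tag(f,d)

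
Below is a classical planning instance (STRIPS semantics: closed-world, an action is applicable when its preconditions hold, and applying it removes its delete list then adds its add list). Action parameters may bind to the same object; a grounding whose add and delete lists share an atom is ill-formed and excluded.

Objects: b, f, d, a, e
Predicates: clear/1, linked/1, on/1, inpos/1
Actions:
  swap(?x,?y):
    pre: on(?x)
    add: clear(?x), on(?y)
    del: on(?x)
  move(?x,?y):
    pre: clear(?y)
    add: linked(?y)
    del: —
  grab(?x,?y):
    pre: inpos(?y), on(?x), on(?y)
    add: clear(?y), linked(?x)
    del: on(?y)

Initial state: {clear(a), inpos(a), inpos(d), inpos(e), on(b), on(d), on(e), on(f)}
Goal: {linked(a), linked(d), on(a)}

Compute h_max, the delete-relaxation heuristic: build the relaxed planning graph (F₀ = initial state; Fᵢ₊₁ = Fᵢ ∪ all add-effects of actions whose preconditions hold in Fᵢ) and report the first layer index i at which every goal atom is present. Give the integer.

1

F0 = init (8 atoms)
F1 = F0 ∪ {clear(b), clear(d), clear(e), clear(f), linked(a), linked(b), linked(d), linked(e), linked(f), on(a)}  (18 atoms)
goal ⊆ F1  ⇒  h_max = 1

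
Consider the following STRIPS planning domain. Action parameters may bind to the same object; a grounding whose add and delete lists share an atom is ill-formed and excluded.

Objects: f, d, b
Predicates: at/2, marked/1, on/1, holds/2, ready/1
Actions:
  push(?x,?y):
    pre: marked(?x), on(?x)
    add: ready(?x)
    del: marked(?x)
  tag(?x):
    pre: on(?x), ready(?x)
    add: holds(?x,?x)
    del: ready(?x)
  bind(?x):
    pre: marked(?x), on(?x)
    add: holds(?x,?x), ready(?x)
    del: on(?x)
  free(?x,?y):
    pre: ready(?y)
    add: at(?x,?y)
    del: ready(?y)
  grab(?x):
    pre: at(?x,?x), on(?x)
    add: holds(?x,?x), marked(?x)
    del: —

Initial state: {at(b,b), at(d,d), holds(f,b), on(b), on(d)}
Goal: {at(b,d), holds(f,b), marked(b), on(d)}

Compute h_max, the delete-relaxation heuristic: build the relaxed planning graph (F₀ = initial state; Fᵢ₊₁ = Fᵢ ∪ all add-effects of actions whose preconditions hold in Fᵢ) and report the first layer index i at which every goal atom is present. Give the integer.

F0 = init (5 atoms)
F1 = F0 ∪ {holds(b,b), holds(d,d), marked(b), marked(d)}  (9 atoms)
F2 = F1 ∪ {ready(b), ready(d)}  (11 atoms)
F3 = F2 ∪ {at(b,d), at(d,b), at(f,b), at(f,d)}  (15 atoms)
goal ⊆ F3  ⇒  h_max = 3

3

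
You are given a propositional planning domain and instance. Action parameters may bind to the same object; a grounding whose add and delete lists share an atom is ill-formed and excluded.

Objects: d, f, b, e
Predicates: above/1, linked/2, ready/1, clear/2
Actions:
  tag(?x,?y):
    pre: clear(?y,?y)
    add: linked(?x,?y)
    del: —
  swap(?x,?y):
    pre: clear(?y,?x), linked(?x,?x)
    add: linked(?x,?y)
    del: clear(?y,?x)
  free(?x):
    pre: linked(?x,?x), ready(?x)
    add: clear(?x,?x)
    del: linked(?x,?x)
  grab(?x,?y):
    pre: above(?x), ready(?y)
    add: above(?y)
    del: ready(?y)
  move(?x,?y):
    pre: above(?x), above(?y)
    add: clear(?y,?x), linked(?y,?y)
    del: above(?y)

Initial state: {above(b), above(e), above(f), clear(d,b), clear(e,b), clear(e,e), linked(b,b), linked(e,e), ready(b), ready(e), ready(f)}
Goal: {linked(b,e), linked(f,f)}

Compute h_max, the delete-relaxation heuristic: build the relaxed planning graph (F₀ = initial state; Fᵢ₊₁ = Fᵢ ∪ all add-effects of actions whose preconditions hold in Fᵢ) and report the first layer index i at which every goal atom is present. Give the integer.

1

F0 = init (11 atoms)
F1 = F0 ∪ {clear(b,b), clear(b,e), clear(b,f), clear(e,f), clear(f,b), clear(f,e), clear(f,f), linked(b,d), linked(b,e), linked(d,e), linked(f,e), linked(f,f)}  (23 atoms)
goal ⊆ F1  ⇒  h_max = 1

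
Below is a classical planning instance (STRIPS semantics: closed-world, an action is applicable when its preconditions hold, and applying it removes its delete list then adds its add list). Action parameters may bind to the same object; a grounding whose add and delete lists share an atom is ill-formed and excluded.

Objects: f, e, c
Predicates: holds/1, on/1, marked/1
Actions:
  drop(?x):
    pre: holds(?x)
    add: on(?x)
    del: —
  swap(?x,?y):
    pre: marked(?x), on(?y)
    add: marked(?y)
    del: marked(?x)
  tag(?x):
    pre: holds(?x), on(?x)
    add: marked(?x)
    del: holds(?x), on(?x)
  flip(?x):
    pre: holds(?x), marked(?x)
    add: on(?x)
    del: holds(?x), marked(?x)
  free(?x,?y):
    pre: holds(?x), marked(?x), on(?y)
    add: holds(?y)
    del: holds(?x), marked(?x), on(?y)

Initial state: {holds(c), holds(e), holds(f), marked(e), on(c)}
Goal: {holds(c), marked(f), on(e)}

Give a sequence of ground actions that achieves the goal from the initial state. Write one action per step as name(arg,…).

drop(f); drop(e); swap(e,f)

1. drop(f)  →  {holds(c), holds(e), holds(f), marked(e), on(c), on(f)}
2. drop(e)  →  {holds(c), holds(e), holds(f), marked(e), on(c), on(e), on(f)}
3. swap(e,f)  →  {holds(c), holds(e), holds(f), marked(f), on(c), on(e), on(f)}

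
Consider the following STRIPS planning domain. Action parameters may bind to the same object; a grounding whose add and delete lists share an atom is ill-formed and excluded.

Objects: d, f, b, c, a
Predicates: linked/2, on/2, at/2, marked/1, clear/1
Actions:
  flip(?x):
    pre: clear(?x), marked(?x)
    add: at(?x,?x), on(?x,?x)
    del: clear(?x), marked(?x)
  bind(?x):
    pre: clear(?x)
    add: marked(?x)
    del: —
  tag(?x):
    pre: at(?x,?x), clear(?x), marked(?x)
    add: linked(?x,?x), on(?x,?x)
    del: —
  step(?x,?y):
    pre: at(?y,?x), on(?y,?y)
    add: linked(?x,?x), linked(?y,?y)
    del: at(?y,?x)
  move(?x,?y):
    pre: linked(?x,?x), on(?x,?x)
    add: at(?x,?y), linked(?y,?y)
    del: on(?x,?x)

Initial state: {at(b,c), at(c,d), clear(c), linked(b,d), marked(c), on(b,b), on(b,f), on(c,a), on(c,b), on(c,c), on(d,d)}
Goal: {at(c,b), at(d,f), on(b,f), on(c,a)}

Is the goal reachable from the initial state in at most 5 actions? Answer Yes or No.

1. step(d,c)  →  {at(b,c), clear(c), linked(b,d), linked(c,c), linked(d,d), marked(c), on(b,b), on(b,f), on(c,a), on(c,b), on(c,c), on(d,d)}
2. move(d,f)  →  {at(b,c), at(d,f), clear(c), linked(b,d), linked(c,c), linked(d,d), linked(f,f), marked(c), on(b,b), on(b,f), on(c,a), on(c,b), on(c,c)}
3. move(c,b)  →  {at(b,c), at(c,b), at(d,f), clear(c), linked(b,b), linked(b,d), linked(c,c), linked(d,d), linked(f,f), marked(c), on(b,b), on(b,f), on(c,a), on(c,b)}
optimal plan length = 3; 3 ≤ 5

Yes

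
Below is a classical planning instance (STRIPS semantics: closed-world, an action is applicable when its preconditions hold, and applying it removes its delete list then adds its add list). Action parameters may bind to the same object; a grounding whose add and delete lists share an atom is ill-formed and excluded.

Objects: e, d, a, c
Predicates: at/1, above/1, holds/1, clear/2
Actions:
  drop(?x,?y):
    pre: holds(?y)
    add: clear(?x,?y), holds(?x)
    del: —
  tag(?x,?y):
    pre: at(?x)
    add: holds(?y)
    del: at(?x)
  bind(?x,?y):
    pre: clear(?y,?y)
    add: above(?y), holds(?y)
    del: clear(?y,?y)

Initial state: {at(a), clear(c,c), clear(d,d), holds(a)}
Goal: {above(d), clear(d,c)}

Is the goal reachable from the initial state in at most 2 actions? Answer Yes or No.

1. drop(c,a)  →  {at(a), clear(c,a), clear(c,c), clear(d,d), holds(a), holds(c)}
2. drop(d,c)  →  {at(a), clear(c,a), clear(c,c), clear(d,c), clear(d,d), holds(a), holds(c), holds(d)}
3. bind(e,d)  →  {above(d), at(a), clear(c,a), clear(c,c), clear(d,c), holds(a), holds(c), holds(d)}
optimal plan length = 3; 3 > 2

No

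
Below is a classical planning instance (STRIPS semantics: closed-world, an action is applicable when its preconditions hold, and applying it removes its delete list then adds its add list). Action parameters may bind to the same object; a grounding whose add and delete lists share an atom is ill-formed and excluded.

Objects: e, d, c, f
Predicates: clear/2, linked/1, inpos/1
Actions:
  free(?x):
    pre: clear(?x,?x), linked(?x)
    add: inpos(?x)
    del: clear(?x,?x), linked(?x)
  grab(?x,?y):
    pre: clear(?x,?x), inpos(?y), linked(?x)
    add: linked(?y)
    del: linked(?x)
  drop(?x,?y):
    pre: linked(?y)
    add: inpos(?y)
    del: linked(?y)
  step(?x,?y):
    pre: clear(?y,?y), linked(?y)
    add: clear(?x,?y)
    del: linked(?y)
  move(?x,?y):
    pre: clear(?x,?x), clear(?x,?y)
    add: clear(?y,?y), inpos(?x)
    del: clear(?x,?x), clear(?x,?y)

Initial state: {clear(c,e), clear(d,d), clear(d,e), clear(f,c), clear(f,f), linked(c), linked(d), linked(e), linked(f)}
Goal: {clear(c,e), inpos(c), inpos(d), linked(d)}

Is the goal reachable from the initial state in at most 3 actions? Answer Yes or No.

1. drop(e,c)  →  {clear(c,e), clear(d,d), clear(d,e), clear(f,c), clear(f,f), inpos(c), linked(d), linked(e), linked(f)}
2. move(d,e)  →  {clear(c,e), clear(e,e), clear(f,c), clear(f,f), inpos(c), inpos(d), linked(d), linked(e), linked(f)}
optimal plan length = 2; 2 ≤ 3

Yes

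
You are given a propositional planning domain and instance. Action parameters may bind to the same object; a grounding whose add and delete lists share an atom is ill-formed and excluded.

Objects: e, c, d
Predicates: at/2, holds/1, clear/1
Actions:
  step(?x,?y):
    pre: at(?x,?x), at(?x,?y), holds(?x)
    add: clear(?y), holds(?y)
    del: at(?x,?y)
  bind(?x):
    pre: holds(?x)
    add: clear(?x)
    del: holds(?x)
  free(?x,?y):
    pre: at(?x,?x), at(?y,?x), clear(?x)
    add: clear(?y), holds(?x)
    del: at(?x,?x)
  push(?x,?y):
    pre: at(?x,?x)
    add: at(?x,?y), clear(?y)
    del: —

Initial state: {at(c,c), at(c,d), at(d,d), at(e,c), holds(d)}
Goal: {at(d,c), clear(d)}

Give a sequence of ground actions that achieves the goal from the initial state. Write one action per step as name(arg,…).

1. bind(d)  →  {at(c,c), at(c,d), at(d,d), at(e,c), clear(d)}
2. push(d,c)  →  {at(c,c), at(c,d), at(d,c), at(d,d), at(e,c), clear(c), clear(d)}

bind(d); push(d,c)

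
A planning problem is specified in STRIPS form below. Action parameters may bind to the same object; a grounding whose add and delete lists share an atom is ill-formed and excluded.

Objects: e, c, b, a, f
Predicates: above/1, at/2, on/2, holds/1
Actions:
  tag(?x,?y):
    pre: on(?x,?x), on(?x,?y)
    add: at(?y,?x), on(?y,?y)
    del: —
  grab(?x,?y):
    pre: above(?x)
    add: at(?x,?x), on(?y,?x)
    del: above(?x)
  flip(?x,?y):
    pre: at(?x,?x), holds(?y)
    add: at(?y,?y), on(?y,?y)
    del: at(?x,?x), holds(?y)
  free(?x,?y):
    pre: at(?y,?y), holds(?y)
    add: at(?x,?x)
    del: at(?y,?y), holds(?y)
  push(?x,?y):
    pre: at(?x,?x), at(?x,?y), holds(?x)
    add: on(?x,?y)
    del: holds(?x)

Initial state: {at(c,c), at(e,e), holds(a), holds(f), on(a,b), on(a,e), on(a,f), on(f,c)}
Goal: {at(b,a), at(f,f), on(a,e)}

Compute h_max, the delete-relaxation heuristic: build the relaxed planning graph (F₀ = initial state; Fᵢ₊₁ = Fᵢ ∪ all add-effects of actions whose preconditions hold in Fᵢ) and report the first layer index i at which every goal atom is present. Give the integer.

2

F0 = init (8 atoms)
F1 = F0 ∪ {at(a,a), at(f,f), on(a,a), on(f,f)}  (12 atoms)
F2 = F1 ∪ {at(b,a), at(b,b), at(c,f), at(e,a), at(f,a), on(b,b), on(c,c), on(e,e)}  (20 atoms)
goal ⊆ F2  ⇒  h_max = 2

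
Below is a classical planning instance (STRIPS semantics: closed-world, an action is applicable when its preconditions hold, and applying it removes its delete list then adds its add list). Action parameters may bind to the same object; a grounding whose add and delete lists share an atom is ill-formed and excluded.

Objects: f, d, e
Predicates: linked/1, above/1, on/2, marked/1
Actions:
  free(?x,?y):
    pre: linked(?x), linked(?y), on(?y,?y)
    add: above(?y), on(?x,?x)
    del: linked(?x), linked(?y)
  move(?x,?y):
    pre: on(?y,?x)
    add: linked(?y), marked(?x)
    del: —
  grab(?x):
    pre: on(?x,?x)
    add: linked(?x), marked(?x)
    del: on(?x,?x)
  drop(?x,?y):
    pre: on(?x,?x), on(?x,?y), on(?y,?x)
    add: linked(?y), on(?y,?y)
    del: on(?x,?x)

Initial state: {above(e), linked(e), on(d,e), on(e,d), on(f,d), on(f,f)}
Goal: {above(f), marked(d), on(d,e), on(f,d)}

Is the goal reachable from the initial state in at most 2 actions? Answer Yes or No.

1. move(d,f)  →  {above(e), linked(e), linked(f), marked(d), on(d,e), on(e,d), on(f,d), on(f,f)}
2. free(f,f)  →  {above(e), above(f), linked(e), marked(d), on(d,e), on(e,d), on(f,d), on(f,f)}
optimal plan length = 2; 2 ≤ 2

Yes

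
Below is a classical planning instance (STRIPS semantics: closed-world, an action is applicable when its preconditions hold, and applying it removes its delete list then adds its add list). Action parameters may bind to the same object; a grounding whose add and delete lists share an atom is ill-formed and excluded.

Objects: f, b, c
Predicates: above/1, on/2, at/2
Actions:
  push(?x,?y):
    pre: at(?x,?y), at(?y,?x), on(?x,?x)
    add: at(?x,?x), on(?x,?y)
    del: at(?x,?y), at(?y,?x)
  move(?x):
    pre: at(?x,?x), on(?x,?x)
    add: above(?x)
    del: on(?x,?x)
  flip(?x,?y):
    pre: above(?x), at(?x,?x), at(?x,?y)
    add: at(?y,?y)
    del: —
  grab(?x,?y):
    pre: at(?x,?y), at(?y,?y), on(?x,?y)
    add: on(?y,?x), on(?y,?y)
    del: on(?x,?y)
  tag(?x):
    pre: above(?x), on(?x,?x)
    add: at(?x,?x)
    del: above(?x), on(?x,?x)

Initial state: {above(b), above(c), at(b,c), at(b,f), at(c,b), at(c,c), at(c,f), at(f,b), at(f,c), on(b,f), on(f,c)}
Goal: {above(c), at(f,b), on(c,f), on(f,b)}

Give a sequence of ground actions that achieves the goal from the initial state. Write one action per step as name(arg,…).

flip(c,f); grab(f,c); grab(b,f)

1. flip(c,f)  →  {above(b), above(c), at(b,c), at(b,f), at(c,b), at(c,c), at(c,f), at(f,b), at(f,c), at(f,f), on(b,f), on(f,c)}
2. grab(f,c)  →  {above(b), above(c), at(b,c), at(b,f), at(c,b), at(c,c), at(c,f), at(f,b), at(f,c), at(f,f), on(b,f), on(c,c), on(c,f)}
3. grab(b,f)  →  {above(b), above(c), at(b,c), at(b,f), at(c,b), at(c,c), at(c,f), at(f,b), at(f,c), at(f,f), on(c,c), on(c,f), on(f,b), on(f,f)}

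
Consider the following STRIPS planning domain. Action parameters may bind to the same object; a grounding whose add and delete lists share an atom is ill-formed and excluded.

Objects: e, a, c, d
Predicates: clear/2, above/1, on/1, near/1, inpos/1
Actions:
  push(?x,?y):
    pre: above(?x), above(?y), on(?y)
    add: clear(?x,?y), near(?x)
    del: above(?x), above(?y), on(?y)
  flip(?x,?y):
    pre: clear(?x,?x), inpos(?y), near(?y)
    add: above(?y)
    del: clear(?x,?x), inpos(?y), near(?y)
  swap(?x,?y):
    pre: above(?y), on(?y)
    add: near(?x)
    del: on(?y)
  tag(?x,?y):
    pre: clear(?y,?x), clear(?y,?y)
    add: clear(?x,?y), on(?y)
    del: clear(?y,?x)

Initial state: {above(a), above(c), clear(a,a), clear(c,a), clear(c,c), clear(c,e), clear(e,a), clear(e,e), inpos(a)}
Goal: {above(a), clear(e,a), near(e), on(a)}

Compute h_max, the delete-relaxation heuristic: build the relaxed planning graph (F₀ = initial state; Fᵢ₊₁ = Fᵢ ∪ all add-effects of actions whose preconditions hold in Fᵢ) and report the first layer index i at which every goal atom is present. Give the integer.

2

F0 = init (9 atoms)
F1 = F0 ∪ {clear(a,c), clear(a,e), clear(e,c), on(c), on(e)}  (14 atoms)
F2 = F1 ∪ {near(a), near(c), near(d), near(e), on(a)}  (19 atoms)
goal ⊆ F2  ⇒  h_max = 2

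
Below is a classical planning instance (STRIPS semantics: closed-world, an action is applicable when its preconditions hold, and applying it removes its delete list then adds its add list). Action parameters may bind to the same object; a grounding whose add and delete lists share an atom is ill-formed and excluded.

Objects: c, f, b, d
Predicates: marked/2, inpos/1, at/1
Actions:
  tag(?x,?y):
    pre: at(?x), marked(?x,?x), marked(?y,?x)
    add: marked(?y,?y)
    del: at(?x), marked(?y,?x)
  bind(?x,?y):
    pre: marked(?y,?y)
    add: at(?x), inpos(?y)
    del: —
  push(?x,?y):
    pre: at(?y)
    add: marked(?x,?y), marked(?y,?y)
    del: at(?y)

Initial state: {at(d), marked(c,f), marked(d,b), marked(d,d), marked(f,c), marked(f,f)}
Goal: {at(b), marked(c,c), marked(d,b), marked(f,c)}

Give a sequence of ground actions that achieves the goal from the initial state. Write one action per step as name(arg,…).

bind(c,f); bind(b,f); push(c,c)

1. bind(c,f)  →  {at(c), at(d), inpos(f), marked(c,f), marked(d,b), marked(d,d), marked(f,c), marked(f,f)}
2. bind(b,f)  →  {at(b), at(c), at(d), inpos(f), marked(c,f), marked(d,b), marked(d,d), marked(f,c), marked(f,f)}
3. push(c,c)  →  {at(b), at(d), inpos(f), marked(c,c), marked(c,f), marked(d,b), marked(d,d), marked(f,c), marked(f,f)}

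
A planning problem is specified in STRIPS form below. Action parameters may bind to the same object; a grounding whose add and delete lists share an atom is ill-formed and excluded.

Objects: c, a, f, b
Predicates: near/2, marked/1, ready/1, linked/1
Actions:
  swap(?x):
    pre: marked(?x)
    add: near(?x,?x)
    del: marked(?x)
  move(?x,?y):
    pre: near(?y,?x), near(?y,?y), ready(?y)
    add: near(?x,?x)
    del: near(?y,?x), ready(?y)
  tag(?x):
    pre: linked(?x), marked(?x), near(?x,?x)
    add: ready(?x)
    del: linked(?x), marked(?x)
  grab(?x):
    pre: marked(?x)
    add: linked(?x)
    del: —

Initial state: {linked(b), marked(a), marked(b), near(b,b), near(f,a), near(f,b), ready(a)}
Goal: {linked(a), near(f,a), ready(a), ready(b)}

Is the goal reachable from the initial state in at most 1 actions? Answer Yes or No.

1. tag(b)  →  {marked(a), near(b,b), near(f,a), near(f,b), ready(a), ready(b)}
2. grab(a)  →  {linked(a), marked(a), near(b,b), near(f,a), near(f,b), ready(a), ready(b)}
optimal plan length = 2; 2 > 1

No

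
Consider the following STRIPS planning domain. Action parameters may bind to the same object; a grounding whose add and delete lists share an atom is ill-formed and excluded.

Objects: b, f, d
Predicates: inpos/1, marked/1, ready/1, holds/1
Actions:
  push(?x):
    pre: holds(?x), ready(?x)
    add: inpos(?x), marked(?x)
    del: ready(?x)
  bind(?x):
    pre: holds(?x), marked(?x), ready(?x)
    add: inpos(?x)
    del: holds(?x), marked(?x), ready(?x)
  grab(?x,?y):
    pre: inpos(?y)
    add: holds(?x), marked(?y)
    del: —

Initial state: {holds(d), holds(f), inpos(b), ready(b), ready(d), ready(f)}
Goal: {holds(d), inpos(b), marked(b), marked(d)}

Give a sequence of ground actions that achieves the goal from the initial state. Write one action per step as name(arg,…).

1. push(d)  →  {holds(d), holds(f), inpos(b), inpos(d), marked(d), ready(b), ready(f)}
2. grab(b,b)  →  {holds(b), holds(d), holds(f), inpos(b), inpos(d), marked(b), marked(d), ready(b), ready(f)}

push(d); grab(b,b)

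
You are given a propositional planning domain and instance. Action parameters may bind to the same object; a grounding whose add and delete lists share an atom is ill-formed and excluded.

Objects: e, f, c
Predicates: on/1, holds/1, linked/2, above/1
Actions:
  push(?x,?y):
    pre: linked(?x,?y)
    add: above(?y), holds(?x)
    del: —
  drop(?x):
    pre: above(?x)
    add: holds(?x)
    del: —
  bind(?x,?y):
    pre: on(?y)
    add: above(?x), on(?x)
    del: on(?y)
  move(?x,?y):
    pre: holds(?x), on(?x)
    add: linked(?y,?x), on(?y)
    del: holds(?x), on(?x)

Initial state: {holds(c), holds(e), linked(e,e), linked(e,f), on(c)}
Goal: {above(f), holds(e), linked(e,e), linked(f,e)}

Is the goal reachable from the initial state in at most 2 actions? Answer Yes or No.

1. bind(e,c)  →  {above(e), holds(c), holds(e), linked(e,e), linked(e,f), on(e)}
2. move(e,f)  →  {above(e), holds(c), linked(e,e), linked(e,f), linked(f,e), on(f)}
3. push(e,f)  →  {above(e), above(f), holds(c), holds(e), linked(e,e), linked(e,f), linked(f,e), on(f)}
optimal plan length = 3; 3 > 2

No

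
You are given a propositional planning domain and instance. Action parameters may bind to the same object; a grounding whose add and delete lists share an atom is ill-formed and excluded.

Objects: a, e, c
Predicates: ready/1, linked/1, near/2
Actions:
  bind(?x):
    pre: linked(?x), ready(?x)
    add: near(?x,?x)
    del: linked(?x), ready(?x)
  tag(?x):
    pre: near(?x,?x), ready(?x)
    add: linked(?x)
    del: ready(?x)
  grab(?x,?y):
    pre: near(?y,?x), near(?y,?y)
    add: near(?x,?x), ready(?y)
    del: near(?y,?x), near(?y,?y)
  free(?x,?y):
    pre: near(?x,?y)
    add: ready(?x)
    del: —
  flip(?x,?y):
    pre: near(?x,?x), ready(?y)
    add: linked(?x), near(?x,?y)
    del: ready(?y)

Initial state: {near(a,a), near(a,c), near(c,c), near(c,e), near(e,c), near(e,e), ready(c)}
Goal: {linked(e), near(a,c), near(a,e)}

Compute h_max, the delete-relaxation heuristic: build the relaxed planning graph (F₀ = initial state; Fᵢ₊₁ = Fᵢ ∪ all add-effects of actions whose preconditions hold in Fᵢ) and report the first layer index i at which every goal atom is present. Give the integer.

F0 = init (7 atoms)
F1 = F0 ∪ {linked(a), linked(c), linked(e), ready(a), ready(e)}  (12 atoms)
F2 = F1 ∪ {near(a,e), near(c,a), near(e,a)}  (15 atoms)
goal ⊆ F2  ⇒  h_max = 2

2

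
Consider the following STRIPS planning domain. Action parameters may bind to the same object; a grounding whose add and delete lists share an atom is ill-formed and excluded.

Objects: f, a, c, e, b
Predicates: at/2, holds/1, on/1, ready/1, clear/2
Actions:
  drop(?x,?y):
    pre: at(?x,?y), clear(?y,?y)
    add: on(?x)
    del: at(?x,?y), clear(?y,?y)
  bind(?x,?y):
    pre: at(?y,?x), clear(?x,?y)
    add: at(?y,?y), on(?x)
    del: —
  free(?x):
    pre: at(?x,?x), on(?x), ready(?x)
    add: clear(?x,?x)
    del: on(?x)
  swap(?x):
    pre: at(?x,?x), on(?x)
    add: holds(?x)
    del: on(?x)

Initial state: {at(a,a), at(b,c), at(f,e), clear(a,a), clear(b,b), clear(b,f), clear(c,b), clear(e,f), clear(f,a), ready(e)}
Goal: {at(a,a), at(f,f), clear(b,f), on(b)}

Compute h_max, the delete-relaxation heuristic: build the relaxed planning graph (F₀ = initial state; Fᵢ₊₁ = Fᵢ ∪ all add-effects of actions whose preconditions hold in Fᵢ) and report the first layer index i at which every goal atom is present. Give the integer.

2

F0 = init (10 atoms)
F1 = F0 ∪ {at(b,b), at(f,f), on(a), on(c), on(e)}  (15 atoms)
F2 = F1 ∪ {holds(a), on(b)}  (17 atoms)
goal ⊆ F2  ⇒  h_max = 2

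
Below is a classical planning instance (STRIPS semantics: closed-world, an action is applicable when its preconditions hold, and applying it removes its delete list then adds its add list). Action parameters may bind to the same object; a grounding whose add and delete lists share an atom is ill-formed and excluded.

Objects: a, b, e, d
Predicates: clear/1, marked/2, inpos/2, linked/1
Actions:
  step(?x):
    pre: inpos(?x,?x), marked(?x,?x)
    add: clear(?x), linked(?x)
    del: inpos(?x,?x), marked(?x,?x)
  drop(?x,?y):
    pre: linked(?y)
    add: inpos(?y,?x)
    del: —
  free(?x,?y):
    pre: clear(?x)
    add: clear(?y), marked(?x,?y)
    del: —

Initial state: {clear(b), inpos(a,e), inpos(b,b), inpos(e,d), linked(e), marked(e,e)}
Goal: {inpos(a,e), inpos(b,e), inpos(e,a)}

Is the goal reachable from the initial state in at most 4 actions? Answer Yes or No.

Yes

1. drop(a,e)  →  {clear(b), inpos(a,e), inpos(b,b), inpos(e,a), inpos(e,d), linked(e), marked(e,e)}
2. free(b,b)  →  {clear(b), inpos(a,e), inpos(b,b), inpos(e,a), inpos(e,d), linked(e), marked(b,b), marked(e,e)}
3. step(b)  →  {clear(b), inpos(a,e), inpos(e,a), inpos(e,d), linked(b), linked(e), marked(e,e)}
4. drop(e,b)  →  {clear(b), inpos(a,e), inpos(b,e), inpos(e,a), inpos(e,d), linked(b), linked(e), marked(e,e)}
optimal plan length = 4; 4 ≤ 4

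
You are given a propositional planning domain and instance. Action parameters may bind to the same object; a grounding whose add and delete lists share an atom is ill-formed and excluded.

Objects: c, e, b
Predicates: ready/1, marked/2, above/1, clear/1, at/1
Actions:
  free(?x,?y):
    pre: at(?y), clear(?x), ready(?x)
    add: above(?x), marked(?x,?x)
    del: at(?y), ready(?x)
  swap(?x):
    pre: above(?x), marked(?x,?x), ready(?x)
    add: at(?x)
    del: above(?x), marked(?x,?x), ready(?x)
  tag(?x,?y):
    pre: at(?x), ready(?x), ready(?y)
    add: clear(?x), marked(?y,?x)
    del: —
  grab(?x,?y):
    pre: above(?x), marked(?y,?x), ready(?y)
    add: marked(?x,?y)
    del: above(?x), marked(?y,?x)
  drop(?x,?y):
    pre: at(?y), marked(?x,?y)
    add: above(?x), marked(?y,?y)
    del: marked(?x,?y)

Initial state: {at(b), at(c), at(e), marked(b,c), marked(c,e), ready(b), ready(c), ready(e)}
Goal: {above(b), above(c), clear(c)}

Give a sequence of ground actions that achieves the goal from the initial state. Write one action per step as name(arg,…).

1. tag(c,c)  →  {at(b), at(c), at(e), clear(c), marked(b,c), marked(c,c), marked(c,e), ready(b), ready(c), ready(e)}
2. free(c,e)  →  {above(c), at(b), at(c), clear(c), marked(b,c), marked(c,c), marked(c,e), ready(b), ready(e)}
3. drop(b,c)  →  {above(b), above(c), at(b), at(c), clear(c), marked(c,c), marked(c,e), ready(b), ready(e)}

tag(c,c); free(c,e); drop(b,c)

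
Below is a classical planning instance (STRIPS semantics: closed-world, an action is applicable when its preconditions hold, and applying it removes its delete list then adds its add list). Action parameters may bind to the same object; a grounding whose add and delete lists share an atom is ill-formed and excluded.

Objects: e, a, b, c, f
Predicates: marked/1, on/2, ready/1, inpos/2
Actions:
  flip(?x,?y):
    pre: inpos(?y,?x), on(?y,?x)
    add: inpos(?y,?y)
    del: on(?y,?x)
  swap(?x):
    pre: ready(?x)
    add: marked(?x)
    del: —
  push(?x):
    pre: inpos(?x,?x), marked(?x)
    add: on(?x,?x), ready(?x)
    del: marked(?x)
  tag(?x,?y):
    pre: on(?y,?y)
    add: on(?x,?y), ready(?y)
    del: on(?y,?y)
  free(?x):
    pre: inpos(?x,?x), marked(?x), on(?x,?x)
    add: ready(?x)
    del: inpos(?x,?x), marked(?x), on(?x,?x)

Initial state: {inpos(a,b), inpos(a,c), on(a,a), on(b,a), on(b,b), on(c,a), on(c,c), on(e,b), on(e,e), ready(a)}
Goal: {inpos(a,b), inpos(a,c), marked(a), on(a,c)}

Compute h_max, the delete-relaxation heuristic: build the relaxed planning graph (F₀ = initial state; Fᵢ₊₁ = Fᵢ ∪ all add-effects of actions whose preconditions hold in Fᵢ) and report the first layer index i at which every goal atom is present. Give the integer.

F0 = init (10 atoms)
F1 = F0 ∪ {marked(a), on(a,b), on(a,c), on(a,e), on(b,c), on(b,e), on(c,b), on(c,e), on(e,a), on(e,c), on(f,a), on(f,b), on(f,c), on(f,e), ready(b), ready(c), ready(e)}  (27 atoms)
goal ⊆ F1  ⇒  h_max = 1

1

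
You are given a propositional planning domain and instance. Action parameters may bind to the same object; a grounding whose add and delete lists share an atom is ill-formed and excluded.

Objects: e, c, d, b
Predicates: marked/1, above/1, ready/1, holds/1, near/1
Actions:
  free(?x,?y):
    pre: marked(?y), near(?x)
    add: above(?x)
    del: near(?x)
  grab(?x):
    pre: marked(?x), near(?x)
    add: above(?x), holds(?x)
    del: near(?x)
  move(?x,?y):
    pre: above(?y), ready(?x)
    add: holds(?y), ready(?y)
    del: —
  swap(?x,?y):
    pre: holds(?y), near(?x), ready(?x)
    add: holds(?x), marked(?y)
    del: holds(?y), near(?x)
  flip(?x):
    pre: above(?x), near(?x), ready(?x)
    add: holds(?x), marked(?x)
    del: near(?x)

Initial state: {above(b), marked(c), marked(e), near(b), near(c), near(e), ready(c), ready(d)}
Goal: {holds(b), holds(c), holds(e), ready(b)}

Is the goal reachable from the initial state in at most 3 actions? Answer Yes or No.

1. grab(e)  →  {above(b), above(e), holds(e), marked(c), marked(e), near(b), near(c), ready(c), ready(d)}
2. grab(c)  →  {above(b), above(c), above(e), holds(c), holds(e), marked(c), marked(e), near(b), ready(c), ready(d)}
3. move(c,b)  →  {above(b), above(c), above(e), holds(b), holds(c), holds(e), marked(c), marked(e), near(b), ready(b), ready(c), ready(d)}
optimal plan length = 3; 3 ≤ 3

Yes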